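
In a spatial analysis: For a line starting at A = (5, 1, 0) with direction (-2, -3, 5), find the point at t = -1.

P(t) = A + t·d
  = (5 + (-2)·(-1), 1 + (-3)·(-1), 0 + 5·(-1))
  = (5 + 2, 1 + 3, 0 - 5)
  = (7, 4, -5)

(7, 4, -5)


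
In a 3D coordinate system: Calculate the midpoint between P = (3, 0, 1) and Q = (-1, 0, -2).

M = ((x₁+x₂)/2, (y₁+y₂)/2, (z₁+z₂)/2)
  = ((3 - 1)/2, (0 + 0)/2, (1 - 2)/2)
  = (2/2, 0/2, -1/2)
  = (1, 0, -0.5)

(1, 0, -0.5)


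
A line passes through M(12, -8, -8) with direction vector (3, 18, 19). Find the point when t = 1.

P(t) = M + t·d
  = (12 + 3·1, -8 + 18·1, -8 + 19·1)
  = (12 + 3, -8 + 18, -8 + 19)
  = (15, 10, 11)

(15, 10, 11)


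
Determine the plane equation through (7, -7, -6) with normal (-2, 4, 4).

The plane through P with normal n = (a, b, c) satisfies n·(r - P) = 0,
i.e. ax + by + cz = a·x₀ + b·y₀ + c·z₀.
d = (-2)·7 + 4·(-7) + 4·(-6)
  = -14 - 28 - 24
  = -66
Equation: -2x + 4y + 4z = -66

-2x + 4y + 4z = -66


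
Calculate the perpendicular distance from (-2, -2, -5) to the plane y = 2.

distance = |a·x₀ + b·y₀ + c·z₀ - d| / √(a² + b² + c²)
  = |0·(-2) + 1·(-2) + 0·(-5) - 2| / √(0² + 1² + 0²)
  = |0 - 2 + 0 - 2| / √(0 + 1 + 0)
  = |-4| / √1
  = 4 / 1
  ≈ 4

4


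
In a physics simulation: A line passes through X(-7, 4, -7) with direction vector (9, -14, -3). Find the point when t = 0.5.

P(t) = X + t·d
  = (-7 + 9·0.5, 4 + (-14)·0.5, -7 + (-3)·0.5)
  = (-7 + 4.5, 4 - 7, -7 - 1.5)
  = (-2.5, -3, -8.5)

(-2.5, -3, -8.5)


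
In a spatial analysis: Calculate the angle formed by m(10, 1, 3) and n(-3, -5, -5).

m·n = 10·(-3) + 1·(-5) + 3·(-5) = -30 - 5 - 15 = -50
|m| = √(10² + 1² + 3²) = √110 ≈ 10.49
|n| = √((-3)² + (-5)² + (-5)²) = √59 ≈ 7.681
cos θ = (m·n)/(|m||n|) = -50/(10.49·7.681) ≈ -0.6207
θ = arccos(-0.6207) ≈ 128.4°

128.4°


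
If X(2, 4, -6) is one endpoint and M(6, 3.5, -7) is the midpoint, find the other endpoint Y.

Y = 2M - X
  = (2·6 - 2, 2·3.5 - 4, 2·(-7) - (-6))
  = (12 - 2, 7 - 4, -14 + 6)
  = (10, 3, -8)

(10, 3, -8)


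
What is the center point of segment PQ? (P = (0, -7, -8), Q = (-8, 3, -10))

M = ((x₁+x₂)/2, (y₁+y₂)/2, (z₁+z₂)/2)
  = ((0 - 8)/2, (-7 + 3)/2, (-8 - 10)/2)
  = (-8/2, -4/2, -18/2)
  = (-4, -2, -9)

(-4, -2, -9)


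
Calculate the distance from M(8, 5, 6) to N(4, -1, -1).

d = √[(x₂-x₁)² + (y₂-y₁)² + (z₂-z₁)²]
  = √[(-4)² + (-6)² + (-7)²]
  = √[16 + 36 + 49]
  = √101
  ≈ 10.05

10.05


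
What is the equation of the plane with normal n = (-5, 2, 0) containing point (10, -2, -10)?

The plane through P with normal n = (a, b, c) satisfies n·(r - P) = 0,
i.e. ax + by + cz = a·x₀ + b·y₀ + c·z₀.
d = (-5)·10 + 2·(-2) + 0·(-10)
  = -50 - 4 + 0
  = -54
Equation: -5x + 2y = -54

-5x + 2y = -54


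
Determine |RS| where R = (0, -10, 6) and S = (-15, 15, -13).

d = √[(x₂-x₁)² + (y₂-y₁)² + (z₂-z₁)²]
  = √[(-15)² + 25² + (-19)²]
  = √[225 + 625 + 361]
  = √1211
  ≈ 34.8

34.8


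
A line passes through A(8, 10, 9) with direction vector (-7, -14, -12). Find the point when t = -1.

P(t) = A + t·d
  = (8 + (-7)·(-1), 10 + (-14)·(-1), 9 + (-12)·(-1))
  = (8 + 7, 10 + 14, 9 + 12)
  = (15, 24, 21)

(15, 24, 21)


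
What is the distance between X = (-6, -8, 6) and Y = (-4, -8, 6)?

d = √[(x₂-x₁)² + (y₂-y₁)² + (z₂-z₁)²]
  = √[2² + 0² + 0²]
  = √[4 + 0 + 0]
  = √4
  ≈ 2

2


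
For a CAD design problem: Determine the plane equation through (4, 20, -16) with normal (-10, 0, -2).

The plane through P with normal n = (a, b, c) satisfies n·(r - P) = 0,
i.e. ax + by + cz = a·x₀ + b·y₀ + c·z₀.
d = (-10)·4 + 0·20 + (-2)·(-16)
  = -40 + 0 + 32
  = -8
Equation: -10x - 2z = -8

-10x - 2z = -8


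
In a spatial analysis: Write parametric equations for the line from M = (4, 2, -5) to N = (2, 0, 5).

Direction vector d = N - M = (2 - 4, 0 - 2, 5 + 5) = (-2, -2, 10)
Parametric form r = M + t·d:
x = 4 - 2t, y = 2 - 2t, z = -5 + 10t

x = 4 - 2t, y = 2 - 2t, z = -5 + 10t


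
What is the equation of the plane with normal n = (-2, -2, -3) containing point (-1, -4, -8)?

The plane through P with normal n = (a, b, c) satisfies n·(r - P) = 0,
i.e. ax + by + cz = a·x₀ + b·y₀ + c·z₀.
d = (-2)·(-1) + (-2)·(-4) + (-3)·(-8)
  = 2 + 8 + 24
  = 34
Equation: -2x - 2y - 3z = 34

-2x - 2y - 3z = 34


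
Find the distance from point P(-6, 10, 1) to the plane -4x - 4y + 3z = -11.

distance = |a·x₀ + b·y₀ + c·z₀ - d| / √(a² + b² + c²)
  = |(-4)·(-6) + (-4)·10 + 3·1 - (-11)| / √((-4)² + (-4)² + 3²)
  = |24 - 40 + 3 + 11| / √(16 + 16 + 9)
  = |-2| / √41
  = 2 / 6.403
  ≈ 0.3123

0.3123


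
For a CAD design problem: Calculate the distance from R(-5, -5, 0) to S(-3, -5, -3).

d = √[(x₂-x₁)² + (y₂-y₁)² + (z₂-z₁)²]
  = √[2² + 0² + (-3)²]
  = √[4 + 0 + 9]
  = √13
  ≈ 3.606

3.606


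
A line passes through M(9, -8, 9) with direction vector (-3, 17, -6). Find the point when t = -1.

P(t) = M + t·d
  = (9 + (-3)·(-1), -8 + 17·(-1), 9 + (-6)·(-1))
  = (9 + 3, -8 - 17, 9 + 6)
  = (12, -25, 15)

(12, -25, 15)


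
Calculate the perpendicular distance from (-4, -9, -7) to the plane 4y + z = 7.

distance = |a·x₀ + b·y₀ + c·z₀ - d| / √(a² + b² + c²)
  = |0·(-4) + 4·(-9) + 1·(-7) - 7| / √(0² + 4² + 1²)
  = |0 - 36 - 7 - 7| / √(0 + 16 + 1)
  = |-50| / √17
  = 50 / 4.123
  ≈ 12.13

12.13


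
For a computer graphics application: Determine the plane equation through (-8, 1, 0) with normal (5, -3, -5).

The plane through P with normal n = (a, b, c) satisfies n·(r - P) = 0,
i.e. ax + by + cz = a·x₀ + b·y₀ + c·z₀.
d = 5·(-8) + (-3)·1 + (-5)·0
  = -40 - 3 + 0
  = -43
Equation: 5x - 3y - 5z = -43

5x - 3y - 5z = -43


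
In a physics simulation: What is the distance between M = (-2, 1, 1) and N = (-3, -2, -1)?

d = √[(x₂-x₁)² + (y₂-y₁)² + (z₂-z₁)²]
  = √[(-1)² + (-3)² + (-2)²]
  = √[1 + 9 + 4]
  = √14
  ≈ 3.742

3.742


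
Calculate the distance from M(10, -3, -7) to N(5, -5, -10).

d = √[(x₂-x₁)² + (y₂-y₁)² + (z₂-z₁)²]
  = √[(-5)² + (-2)² + (-3)²]
  = √[25 + 4 + 9]
  = √38
  ≈ 6.164

6.164


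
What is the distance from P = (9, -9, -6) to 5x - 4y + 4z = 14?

distance = |a·x₀ + b·y₀ + c·z₀ - d| / √(a² + b² + c²)
  = |5·9 + (-4)·(-9) + 4·(-6) - 14| / √(5² + (-4)² + 4²)
  = |45 + 36 - 24 - 14| / √(25 + 16 + 16)
  = |43| / √57
  = 43 / 7.55
  ≈ 5.695

5.695


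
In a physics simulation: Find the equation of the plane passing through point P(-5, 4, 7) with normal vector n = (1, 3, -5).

The plane through P with normal n = (a, b, c) satisfies n·(r - P) = 0,
i.e. ax + by + cz = a·x₀ + b·y₀ + c·z₀.
d = 1·(-5) + 3·4 + (-5)·7
  = -5 + 12 - 35
  = -28
Equation: x + 3y - 5z = -28

x + 3y - 5z = -28


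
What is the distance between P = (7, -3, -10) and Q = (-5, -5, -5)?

d = √[(x₂-x₁)² + (y₂-y₁)² + (z₂-z₁)²]
  = √[(-12)² + (-2)² + 5²]
  = √[144 + 4 + 25]
  = √173
  ≈ 13.15

13.15


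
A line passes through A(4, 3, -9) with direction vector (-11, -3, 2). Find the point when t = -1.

P(t) = A + t·d
  = (4 + (-11)·(-1), 3 + (-3)·(-1), -9 + 2·(-1))
  = (4 + 11, 3 + 3, -9 - 2)
  = (15, 6, -11)

(15, 6, -11)


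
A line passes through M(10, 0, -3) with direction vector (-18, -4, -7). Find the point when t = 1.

P(t) = M + t·d
  = (10 + (-18)·1, 0 + (-4)·1, -3 + (-7)·1)
  = (10 - 18, 0 - 4, -3 - 7)
  = (-8, -4, -10)

(-8, -4, -10)


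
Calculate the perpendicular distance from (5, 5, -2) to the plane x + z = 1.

distance = |a·x₀ + b·y₀ + c·z₀ - d| / √(a² + b² + c²)
  = |1·5 + 0·5 + 1·(-2) - 1| / √(1² + 0² + 1²)
  = |5 + 0 - 2 - 1| / √(1 + 0 + 1)
  = |2| / √2
  = 2 / 1.414
  ≈ 1.414

1.414


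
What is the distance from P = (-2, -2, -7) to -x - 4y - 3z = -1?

distance = |a·x₀ + b·y₀ + c·z₀ - d| / √(a² + b² + c²)
  = |(-1)·(-2) + (-4)·(-2) + (-3)·(-7) - (-1)| / √((-1)² + (-4)² + (-3)²)
  = |2 + 8 + 21 + 1| / √(1 + 16 + 9)
  = |32| / √26
  = 32 / 5.099
  ≈ 6.276

6.276


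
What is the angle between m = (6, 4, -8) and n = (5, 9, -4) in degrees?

m·n = 6·5 + 4·9 + (-8)·(-4) = 30 + 36 + 32 = 98
|m| = √(6² + 4² + (-8)²) = √116 ≈ 10.77
|n| = √(5² + 9² + (-4)²) = √122 ≈ 11.05
cos θ = (m·n)/(|m||n|) = 98/(10.77·11.05) ≈ 0.8238
θ = arccos(0.8238) ≈ 34.53°

34.53°


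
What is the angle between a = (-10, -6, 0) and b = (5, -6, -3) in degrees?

a·b = (-10)·5 + (-6)·(-6) + 0·(-3) = -50 + 36 + 0 = -14
|a| = √((-10)² + (-6)² + 0²) = √136 ≈ 11.66
|b| = √(5² + (-6)² + (-3)²) = √70 ≈ 8.367
cos θ = (a·b)/(|a||b|) = -14/(11.66·8.367) ≈ -0.1435
θ = arccos(-0.1435) ≈ 98.25°

98.25°


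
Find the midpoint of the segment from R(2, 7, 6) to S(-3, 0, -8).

M = ((x₁+x₂)/2, (y₁+y₂)/2, (z₁+z₂)/2)
  = ((2 - 3)/2, (7 + 0)/2, (6 - 8)/2)
  = (-1/2, 7/2, -2/2)
  = (-0.5, 3.5, -1)

(-0.5, 3.5, -1)


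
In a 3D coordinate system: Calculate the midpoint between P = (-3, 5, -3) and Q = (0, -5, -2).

M = ((x₁+x₂)/2, (y₁+y₂)/2, (z₁+z₂)/2)
  = ((-3 + 0)/2, (5 - 5)/2, (-3 - 2)/2)
  = (-3/2, 0/2, -5/2)
  = (-1.5, 0, -2.5)

(-1.5, 0, -2.5)


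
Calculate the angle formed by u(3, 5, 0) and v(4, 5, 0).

u·v = 3·4 + 5·5 + 0·0 = 12 + 25 + 0 = 37
|u| = √(3² + 5² + 0²) = √34 ≈ 5.831
|v| = √(4² + 5² + 0²) = √41 ≈ 6.403
cos θ = (u·v)/(|u||v|) = 37/(5.831·6.403) ≈ 0.991
θ = arccos(0.991) ≈ 7.696°

7.696°


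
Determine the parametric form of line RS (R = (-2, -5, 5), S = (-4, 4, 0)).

Direction vector d = S - R = (-4 + 2, 4 + 5, 0 - 5) = (-2, 9, -5)
Parametric form r = R + t·d:
x = -2 - 2t, y = -5 + 9t, z = 5 - 5t

x = -2 - 2t, y = -5 + 9t, z = 5 - 5t


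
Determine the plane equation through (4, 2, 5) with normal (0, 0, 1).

The plane through P with normal n = (a, b, c) satisfies n·(r - P) = 0,
i.e. ax + by + cz = a·x₀ + b·y₀ + c·z₀.
d = 0·4 + 0·2 + 1·5
  = 0 + 0 + 5
  = 5
Equation: z = 5

z = 5


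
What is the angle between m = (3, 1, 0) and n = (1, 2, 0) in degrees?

m·n = 3·1 + 1·2 + 0·0 = 3 + 2 + 0 = 5
|m| = √(3² + 1² + 0²) = √10 ≈ 3.162
|n| = √(1² + 2² + 0²) = √5 ≈ 2.236
cos θ = (m·n)/(|m||n|) = 5/(3.162·2.236) ≈ 0.7071
θ = arccos(0.7071) ≈ 45°

45°


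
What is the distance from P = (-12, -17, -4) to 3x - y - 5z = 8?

distance = |a·x₀ + b·y₀ + c·z₀ - d| / √(a² + b² + c²)
  = |3·(-12) + (-1)·(-17) + (-5)·(-4) - 8| / √(3² + (-1)² + (-5)²)
  = |-36 + 17 + 20 - 8| / √(9 + 1 + 25)
  = |-7| / √35
  = 7 / 5.916
  ≈ 1.183

1.183


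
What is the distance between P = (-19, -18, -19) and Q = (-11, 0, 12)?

d = √[(x₂-x₁)² + (y₂-y₁)² + (z₂-z₁)²]
  = √[8² + 18² + 31²]
  = √[64 + 324 + 961]
  = √1349
  ≈ 36.73

36.73


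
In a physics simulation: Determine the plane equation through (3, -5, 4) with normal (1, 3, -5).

The plane through P with normal n = (a, b, c) satisfies n·(r - P) = 0,
i.e. ax + by + cz = a·x₀ + b·y₀ + c·z₀.
d = 1·3 + 3·(-5) + (-5)·4
  = 3 - 15 - 20
  = -32
Equation: x + 3y - 5z = -32

x + 3y - 5z = -32


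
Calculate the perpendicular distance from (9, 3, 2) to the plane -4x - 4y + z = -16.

distance = |a·x₀ + b·y₀ + c·z₀ - d| / √(a² + b² + c²)
  = |(-4)·9 + (-4)·3 + 1·2 - (-16)| / √((-4)² + (-4)² + 1²)
  = |-36 - 12 + 2 + 16| / √(16 + 16 + 1)
  = |-30| / √33
  = 30 / 5.745
  ≈ 5.222

5.222


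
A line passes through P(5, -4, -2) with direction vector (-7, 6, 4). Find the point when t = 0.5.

P(t) = P + t·d
  = (5 + (-7)·0.5, -4 + 6·0.5, -2 + 4·0.5)
  = (5 - 3.5, -4 + 3, -2 + 2)
  = (1.5, -1, 0)

(1.5, -1, 0)


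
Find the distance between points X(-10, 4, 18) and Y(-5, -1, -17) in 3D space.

d = √[(x₂-x₁)² + (y₂-y₁)² + (z₂-z₁)²]
  = √[5² + (-5)² + (-35)²]
  = √[25 + 25 + 1225]
  = √1275
  ≈ 35.71

35.71


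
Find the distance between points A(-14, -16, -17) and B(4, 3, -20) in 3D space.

d = √[(x₂-x₁)² + (y₂-y₁)² + (z₂-z₁)²]
  = √[18² + 19² + (-3)²]
  = √[324 + 361 + 9]
  = √694
  ≈ 26.34

26.34


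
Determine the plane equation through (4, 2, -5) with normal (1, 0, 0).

The plane through P with normal n = (a, b, c) satisfies n·(r - P) = 0,
i.e. ax + by + cz = a·x₀ + b·y₀ + c·z₀.
d = 1·4 + 0·2 + 0·(-5)
  = 4 + 0 + 0
  = 4
Equation: x = 4

x = 4


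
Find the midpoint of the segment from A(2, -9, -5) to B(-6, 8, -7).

M = ((x₁+x₂)/2, (y₁+y₂)/2, (z₁+z₂)/2)
  = ((2 - 6)/2, (-9 + 8)/2, (-5 - 7)/2)
  = (-4/2, -1/2, -12/2)
  = (-2, -0.5, -6)

(-2, -0.5, -6)


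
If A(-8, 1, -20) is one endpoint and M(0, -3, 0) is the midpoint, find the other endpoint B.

B = 2M - A
  = (2·0 - (-8), 2·(-3) - 1, 2·0 - (-20))
  = (0 + 8, -6 - 1, 0 + 20)
  = (8, -7, 20)

(8, -7, 20)


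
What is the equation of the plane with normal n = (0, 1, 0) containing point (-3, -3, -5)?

The plane through P with normal n = (a, b, c) satisfies n·(r - P) = 0,
i.e. ax + by + cz = a·x₀ + b·y₀ + c·z₀.
d = 0·(-3) + 1·(-3) + 0·(-5)
  = 0 - 3 + 0
  = -3
Equation: y = -3

y = -3


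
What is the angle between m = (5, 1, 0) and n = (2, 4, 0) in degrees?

m·n = 5·2 + 1·4 + 0·0 = 10 + 4 + 0 = 14
|m| = √(5² + 1² + 0²) = √26 ≈ 5.099
|n| = √(2² + 4² + 0²) = √20 ≈ 4.472
cos θ = (m·n)/(|m||n|) = 14/(5.099·4.472) ≈ 0.6139
θ = arccos(0.6139) ≈ 52.13°

52.13°


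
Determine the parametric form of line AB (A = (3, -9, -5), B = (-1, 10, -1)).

Direction vector d = B - A = (-1 - 3, 10 + 9, -1 + 5) = (-4, 19, 4)
Parametric form r = A + t·d:
x = 3 - 4t, y = -9 + 19t, z = -5 + 4t

x = 3 - 4t, y = -9 + 19t, z = -5 + 4t


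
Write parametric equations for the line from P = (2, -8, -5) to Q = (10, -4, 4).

Direction vector d = Q - P = (10 - 2, -4 + 8, 4 + 5) = (8, 4, 9)
Parametric form r = P + t·d:
x = 2 + 8t, y = -8 + 4t, z = -5 + 9t

x = 2 + 8t, y = -8 + 4t, z = -5 + 9t


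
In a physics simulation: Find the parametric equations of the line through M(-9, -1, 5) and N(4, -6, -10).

Direction vector d = N - M = (4 + 9, -6 + 1, -10 - 5) = (13, -5, -15)
Parametric form r = M + t·d:
x = -9 + 13t, y = -1 - 5t, z = 5 - 15t

x = -9 + 13t, y = -1 - 5t, z = 5 - 15t


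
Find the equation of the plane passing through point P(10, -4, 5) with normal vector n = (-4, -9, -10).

The plane through P with normal n = (a, b, c) satisfies n·(r - P) = 0,
i.e. ax + by + cz = a·x₀ + b·y₀ + c·z₀.
d = (-4)·10 + (-9)·(-4) + (-10)·5
  = -40 + 36 - 50
  = -54
Equation: -4x - 9y - 10z = -54

-4x - 9y - 10z = -54


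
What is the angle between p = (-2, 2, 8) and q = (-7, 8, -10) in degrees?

p·q = (-2)·(-7) + 2·8 + 8·(-10) = 14 + 16 - 80 = -50
|p| = √((-2)² + 2² + 8²) = √72 ≈ 8.485
|q| = √((-7)² + 8² + (-10)²) = √213 ≈ 14.59
cos θ = (p·q)/(|p||q|) = -50/(8.485·14.59) ≈ -0.4038
θ = arccos(-0.4038) ≈ 113.8°

113.8°


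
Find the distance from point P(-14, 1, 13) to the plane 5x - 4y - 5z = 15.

distance = |a·x₀ + b·y₀ + c·z₀ - d| / √(a² + b² + c²)
  = |5·(-14) + (-4)·1 + (-5)·13 - 15| / √(5² + (-4)² + (-5)²)
  = |-70 - 4 - 65 - 15| / √(25 + 16 + 25)
  = |-154| / √66
  = 154 / 8.124
  ≈ 18.96

18.96


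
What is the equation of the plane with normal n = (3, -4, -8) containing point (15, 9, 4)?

The plane through P with normal n = (a, b, c) satisfies n·(r - P) = 0,
i.e. ax + by + cz = a·x₀ + b·y₀ + c·z₀.
d = 3·15 + (-4)·9 + (-8)·4
  = 45 - 36 - 32
  = -23
Equation: 3x - 4y - 8z = -23

3x - 4y - 8z = -23


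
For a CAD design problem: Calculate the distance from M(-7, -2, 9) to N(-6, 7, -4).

d = √[(x₂-x₁)² + (y₂-y₁)² + (z₂-z₁)²]
  = √[1² + 9² + (-13)²]
  = √[1 + 81 + 169]
  = √251
  ≈ 15.84

15.84


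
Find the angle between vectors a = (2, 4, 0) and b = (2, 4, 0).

a·b = 2·2 + 4·4 + 0·0 = 4 + 16 + 0 = 20
|a| = √(2² + 4² + 0²) = √20 ≈ 4.472
|b| = √(2² + 4² + 0²) = √20 ≈ 4.472
cos θ = (a·b)/(|a||b|) = 20/(4.472·4.472) ≈ 1
θ = arccos(1) ≈ 0°

0°


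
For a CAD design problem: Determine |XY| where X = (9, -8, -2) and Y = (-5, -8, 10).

d = √[(x₂-x₁)² + (y₂-y₁)² + (z₂-z₁)²]
  = √[(-14)² + 0² + 12²]
  = √[196 + 0 + 144]
  = √340
  ≈ 18.44

18.44


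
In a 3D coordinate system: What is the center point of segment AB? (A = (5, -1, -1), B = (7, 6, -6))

M = ((x₁+x₂)/2, (y₁+y₂)/2, (z₁+z₂)/2)
  = ((5 + 7)/2, (-1 + 6)/2, (-1 - 6)/2)
  = (12/2, 5/2, -7/2)
  = (6, 2.5, -3.5)

(6, 2.5, -3.5)


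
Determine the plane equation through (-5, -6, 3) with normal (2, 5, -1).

The plane through P with normal n = (a, b, c) satisfies n·(r - P) = 0,
i.e. ax + by + cz = a·x₀ + b·y₀ + c·z₀.
d = 2·(-5) + 5·(-6) + (-1)·3
  = -10 - 30 - 3
  = -43
Equation: 2x + 5y - z = -43

2x + 5y - z = -43


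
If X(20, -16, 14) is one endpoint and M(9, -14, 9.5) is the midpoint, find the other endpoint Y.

Y = 2M - X
  = (2·9 - 20, 2·(-14) - (-16), 2·9.5 - 14)
  = (18 - 20, -28 + 16, 19 - 14)
  = (-2, -12, 5)

(-2, -12, 5)


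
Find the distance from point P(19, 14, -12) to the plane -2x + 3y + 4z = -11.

distance = |a·x₀ + b·y₀ + c·z₀ - d| / √(a² + b² + c²)
  = |(-2)·19 + 3·14 + 4·(-12) - (-11)| / √((-2)² + 3² + 4²)
  = |-38 + 42 - 48 + 11| / √(4 + 9 + 16)
  = |-33| / √29
  = 33 / 5.385
  ≈ 6.128

6.128


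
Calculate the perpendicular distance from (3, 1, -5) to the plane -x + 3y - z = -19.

distance = |a·x₀ + b·y₀ + c·z₀ - d| / √(a² + b² + c²)
  = |(-1)·3 + 3·1 + (-1)·(-5) - (-19)| / √((-1)² + 3² + (-1)²)
  = |-3 + 3 + 5 + 19| / √(1 + 9 + 1)
  = |24| / √11
  = 24 / 3.317
  ≈ 7.236

7.236


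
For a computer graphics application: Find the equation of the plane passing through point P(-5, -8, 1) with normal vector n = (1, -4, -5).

The plane through P with normal n = (a, b, c) satisfies n·(r - P) = 0,
i.e. ax + by + cz = a·x₀ + b·y₀ + c·z₀.
d = 1·(-5) + (-4)·(-8) + (-5)·1
  = -5 + 32 - 5
  = 22
Equation: x - 4y - 5z = 22

x - 4y - 5z = 22


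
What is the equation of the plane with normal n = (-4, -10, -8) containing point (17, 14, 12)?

The plane through P with normal n = (a, b, c) satisfies n·(r - P) = 0,
i.e. ax + by + cz = a·x₀ + b·y₀ + c·z₀.
d = (-4)·17 + (-10)·14 + (-8)·12
  = -68 - 140 - 96
  = -304
Equation: -4x - 10y - 8z = -304

-4x - 10y - 8z = -304


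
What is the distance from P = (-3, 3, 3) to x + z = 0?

distance = |a·x₀ + b·y₀ + c·z₀ - d| / √(a² + b² + c²)
  = |1·(-3) + 0·3 + 1·3 - 0| / √(1² + 0² + 1²)
  = |-3 + 0 + 3 + 0| / √(1 + 0 + 1)
  = |0| / √2
  = 0 / 1.414
  ≈ 0

0


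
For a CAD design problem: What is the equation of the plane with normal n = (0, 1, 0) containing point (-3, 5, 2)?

The plane through P with normal n = (a, b, c) satisfies n·(r - P) = 0,
i.e. ax + by + cz = a·x₀ + b·y₀ + c·z₀.
d = 0·(-3) + 1·5 + 0·2
  = 0 + 5 + 0
  = 5
Equation: y = 5

y = 5


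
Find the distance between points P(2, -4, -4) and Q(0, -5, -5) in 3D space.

d = √[(x₂-x₁)² + (y₂-y₁)² + (z₂-z₁)²]
  = √[(-2)² + (-1)² + (-1)²]
  = √[4 + 1 + 1]
  = √6
  ≈ 2.449

2.449


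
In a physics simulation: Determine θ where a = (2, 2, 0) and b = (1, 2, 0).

a·b = 2·1 + 2·2 + 0·0 = 2 + 4 + 0 = 6
|a| = √(2² + 2² + 0²) = √8 ≈ 2.828
|b| = √(1² + 2² + 0²) = √5 ≈ 2.236
cos θ = (a·b)/(|a||b|) = 6/(2.828·2.236) ≈ 0.9487
θ = arccos(0.9487) ≈ 18.43°

18.43°


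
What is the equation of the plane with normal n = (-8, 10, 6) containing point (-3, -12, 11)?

The plane through P with normal n = (a, b, c) satisfies n·(r - P) = 0,
i.e. ax + by + cz = a·x₀ + b·y₀ + c·z₀.
d = (-8)·(-3) + 10·(-12) + 6·11
  = 24 - 120 + 66
  = -30
Equation: -8x + 10y + 6z = -30

-8x + 10y + 6z = -30


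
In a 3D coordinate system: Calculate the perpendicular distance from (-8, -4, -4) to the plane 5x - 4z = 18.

distance = |a·x₀ + b·y₀ + c·z₀ - d| / √(a² + b² + c²)
  = |5·(-8) + 0·(-4) + (-4)·(-4) - 18| / √(5² + 0² + (-4)²)
  = |-40 + 0 + 16 - 18| / √(25 + 0 + 16)
  = |-42| / √41
  = 42 / 6.403
  ≈ 6.559

6.559


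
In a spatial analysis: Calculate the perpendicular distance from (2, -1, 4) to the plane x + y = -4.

distance = |a·x₀ + b·y₀ + c·z₀ - d| / √(a² + b² + c²)
  = |1·2 + 1·(-1) + 0·4 - (-4)| / √(1² + 1² + 0²)
  = |2 - 1 + 0 + 4| / √(1 + 1 + 0)
  = |5| / √2
  = 5 / 1.414
  ≈ 3.536

3.536


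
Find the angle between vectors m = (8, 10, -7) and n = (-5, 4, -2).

m·n = 8·(-5) + 10·4 + (-7)·(-2) = -40 + 40 + 14 = 14
|m| = √(8² + 10² + (-7)²) = √213 ≈ 14.59
|n| = √((-5)² + 4² + (-2)²) = √45 ≈ 6.708
cos θ = (m·n)/(|m||n|) = 14/(14.59·6.708) ≈ 0.143
θ = arccos(0.143) ≈ 81.78°

81.78°


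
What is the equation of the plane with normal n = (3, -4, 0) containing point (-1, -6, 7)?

The plane through P with normal n = (a, b, c) satisfies n·(r - P) = 0,
i.e. ax + by + cz = a·x₀ + b·y₀ + c·z₀.
d = 3·(-1) + (-4)·(-6) + 0·7
  = -3 + 24 + 0
  = 21
Equation: 3x - 4y = 21

3x - 4y = 21


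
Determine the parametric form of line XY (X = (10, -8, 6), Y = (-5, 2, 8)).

Direction vector d = Y - X = (-5 - 10, 2 + 8, 8 - 6) = (-15, 10, 2)
Parametric form r = X + t·d:
x = 10 - 15t, y = -8 + 10t, z = 6 + 2t

x = 10 - 15t, y = -8 + 10t, z = 6 + 2t


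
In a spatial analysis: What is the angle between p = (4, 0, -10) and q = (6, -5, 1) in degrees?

p·q = 4·6 + 0·(-5) + (-10)·1 = 24 + 0 - 10 = 14
|p| = √(4² + 0² + (-10)²) = √116 ≈ 10.77
|q| = √(6² + (-5)² + 1²) = √62 ≈ 7.874
cos θ = (p·q)/(|p||q|) = 14/(10.77·7.874) ≈ 0.1651
θ = arccos(0.1651) ≈ 80.5°

80.5°


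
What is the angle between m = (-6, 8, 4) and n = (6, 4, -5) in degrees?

m·n = (-6)·6 + 8·4 + 4·(-5) = -36 + 32 - 20 = -24
|m| = √((-6)² + 8² + 4²) = √116 ≈ 10.77
|n| = √(6² + 4² + (-5)²) = √77 ≈ 8.775
cos θ = (m·n)/(|m||n|) = -24/(10.77·8.775) ≈ -0.2539
θ = arccos(-0.2539) ≈ 104.7°

104.7°


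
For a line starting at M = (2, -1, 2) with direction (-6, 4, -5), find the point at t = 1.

P(t) = M + t·d
  = (2 + (-6)·1, -1 + 4·1, 2 + (-5)·1)
  = (2 - 6, -1 + 4, 2 - 5)
  = (-4, 3, -3)

(-4, 3, -3)


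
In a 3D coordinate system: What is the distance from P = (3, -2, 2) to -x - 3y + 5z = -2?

distance = |a·x₀ + b·y₀ + c·z₀ - d| / √(a² + b² + c²)
  = |(-1)·3 + (-3)·(-2) + 5·2 - (-2)| / √((-1)² + (-3)² + 5²)
  = |-3 + 6 + 10 + 2| / √(1 + 9 + 25)
  = |15| / √35
  = 15 / 5.916
  ≈ 2.535

2.535


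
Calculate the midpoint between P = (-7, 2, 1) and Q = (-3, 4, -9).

M = ((x₁+x₂)/2, (y₁+y₂)/2, (z₁+z₂)/2)
  = ((-7 - 3)/2, (2 + 4)/2, (1 - 9)/2)
  = (-10/2, 6/2, -8/2)
  = (-5, 3, -4)

(-5, 3, -4)


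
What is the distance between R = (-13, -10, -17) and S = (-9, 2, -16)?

d = √[(x₂-x₁)² + (y₂-y₁)² + (z₂-z₁)²]
  = √[4² + 12² + 1²]
  = √[16 + 144 + 1]
  = √161
  ≈ 12.69

12.69


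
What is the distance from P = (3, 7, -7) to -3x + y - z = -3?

distance = |a·x₀ + b·y₀ + c·z₀ - d| / √(a² + b² + c²)
  = |(-3)·3 + 1·7 + (-1)·(-7) - (-3)| / √((-3)² + 1² + (-1)²)
  = |-9 + 7 + 7 + 3| / √(9 + 1 + 1)
  = |8| / √11
  = 8 / 3.317
  ≈ 2.412

2.412


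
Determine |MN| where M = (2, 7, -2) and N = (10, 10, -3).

d = √[(x₂-x₁)² + (y₂-y₁)² + (z₂-z₁)²]
  = √[8² + 3² + (-1)²]
  = √[64 + 9 + 1]
  = √74
  ≈ 8.602

8.602


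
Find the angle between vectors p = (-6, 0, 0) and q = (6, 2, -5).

p·q = (-6)·6 + 0·2 + 0·(-5) = -36 + 0 + 0 = -36
|p| = √((-6)² + 0² + 0²) = √36 ≈ 6
|q| = √(6² + 2² + (-5)²) = √65 ≈ 8.062
cos θ = (p·q)/(|p||q|) = -36/(6·8.062) ≈ -0.7442
θ = arccos(-0.7442) ≈ 138.1°

138.1°


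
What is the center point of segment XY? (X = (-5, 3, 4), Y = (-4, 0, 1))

M = ((x₁+x₂)/2, (y₁+y₂)/2, (z₁+z₂)/2)
  = ((-5 - 4)/2, (3 + 0)/2, (4 + 1)/2)
  = (-9/2, 3/2, 5/2)
  = (-4.5, 1.5, 2.5)

(-4.5, 1.5, 2.5)


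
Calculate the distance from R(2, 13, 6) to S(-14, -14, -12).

d = √[(x₂-x₁)² + (y₂-y₁)² + (z₂-z₁)²]
  = √[(-16)² + (-27)² + (-18)²]
  = √[256 + 729 + 324]
  = √1309
  ≈ 36.18

36.18


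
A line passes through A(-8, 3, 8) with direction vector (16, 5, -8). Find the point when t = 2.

P(t) = A + t·d
  = (-8 + 16·2, 3 + 5·2, 8 + (-8)·2)
  = (-8 + 32, 3 + 10, 8 - 16)
  = (24, 13, -8)

(24, 13, -8)


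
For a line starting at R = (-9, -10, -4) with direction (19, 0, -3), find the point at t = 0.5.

P(t) = R + t·d
  = (-9 + 19·0.5, -10 + 0·0.5, -4 + (-3)·0.5)
  = (-9 + 9.5, -10 + 0, -4 - 1.5)
  = (0.5, -10, -5.5)

(0.5, -10, -5.5)


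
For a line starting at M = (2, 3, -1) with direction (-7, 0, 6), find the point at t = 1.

P(t) = M + t·d
  = (2 + (-7)·1, 3 + 0·1, -1 + 6·1)
  = (2 - 7, 3 + 0, -1 + 6)
  = (-5, 3, 5)

(-5, 3, 5)


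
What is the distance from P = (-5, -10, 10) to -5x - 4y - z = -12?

distance = |a·x₀ + b·y₀ + c·z₀ - d| / √(a² + b² + c²)
  = |(-5)·(-5) + (-4)·(-10) + (-1)·10 - (-12)| / √((-5)² + (-4)² + (-1)²)
  = |25 + 40 - 10 + 12| / √(25 + 16 + 1)
  = |67| / √42
  = 67 / 6.481
  ≈ 10.34

10.34


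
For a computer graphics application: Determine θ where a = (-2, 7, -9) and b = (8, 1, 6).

a·b = (-2)·8 + 7·1 + (-9)·6 = -16 + 7 - 54 = -63
|a| = √((-2)² + 7² + (-9)²) = √134 ≈ 11.58
|b| = √(8² + 1² + 6²) = √101 ≈ 10.05
cos θ = (a·b)/(|a||b|) = -63/(11.58·10.05) ≈ -0.5415
θ = arccos(-0.5415) ≈ 122.8°

122.8°


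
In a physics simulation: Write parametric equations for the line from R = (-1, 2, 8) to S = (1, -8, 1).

Direction vector d = S - R = (1 + 1, -8 - 2, 1 - 8) = (2, -10, -7)
Parametric form r = R + t·d:
x = -1 + 2t, y = 2 - 10t, z = 8 - 7t

x = -1 + 2t, y = 2 - 10t, z = 8 - 7t


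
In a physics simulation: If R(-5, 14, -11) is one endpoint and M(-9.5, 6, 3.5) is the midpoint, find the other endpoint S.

S = 2M - R
  = (2·(-9.5) - (-5), 2·6 - 14, 2·3.5 - (-11))
  = (-19 + 5, 12 - 14, 7 + 11)
  = (-14, -2, 18)

(-14, -2, 18)


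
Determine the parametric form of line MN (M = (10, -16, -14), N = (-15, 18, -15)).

Direction vector d = N - M = (-15 - 10, 18 + 16, -15 + 14) = (-25, 34, -1)
Parametric form r = M + t·d:
x = 10 - 25t, y = -16 + 34t, z = -14 - t

x = 10 - 25t, y = -16 + 34t, z = -14 - t


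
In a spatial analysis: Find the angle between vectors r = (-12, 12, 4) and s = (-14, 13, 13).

r·s = (-12)·(-14) + 12·13 + 4·13 = 168 + 156 + 52 = 376
|r| = √((-12)² + 12² + 4²) = √304 ≈ 17.44
|s| = √((-14)² + 13² + 13²) = √534 ≈ 23.11
cos θ = (r·s)/(|r||s|) = 376/(17.44·23.11) ≈ 0.9332
θ = arccos(0.9332) ≈ 21.06°

21.06°


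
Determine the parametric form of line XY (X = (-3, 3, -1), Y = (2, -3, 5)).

Direction vector d = Y - X = (2 + 3, -3 - 3, 5 + 1) = (5, -6, 6)
Parametric form r = X + t·d:
x = -3 + 5t, y = 3 - 6t, z = -1 + 6t

x = -3 + 5t, y = 3 - 6t, z = -1 + 6t


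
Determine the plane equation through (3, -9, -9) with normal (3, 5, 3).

The plane through P with normal n = (a, b, c) satisfies n·(r - P) = 0,
i.e. ax + by + cz = a·x₀ + b·y₀ + c·z₀.
d = 3·3 + 5·(-9) + 3·(-9)
  = 9 - 45 - 27
  = -63
Equation: 3x + 5y + 3z = -63

3x + 5y + 3z = -63


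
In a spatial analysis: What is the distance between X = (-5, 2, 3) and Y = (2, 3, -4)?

d = √[(x₂-x₁)² + (y₂-y₁)² + (z₂-z₁)²]
  = √[7² + 1² + (-7)²]
  = √[49 + 1 + 49]
  = √99
  ≈ 9.95

9.95


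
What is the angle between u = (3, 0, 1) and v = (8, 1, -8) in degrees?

u·v = 3·8 + 0·1 + 1·(-8) = 24 + 0 - 8 = 16
|u| = √(3² + 0² + 1²) = √10 ≈ 3.162
|v| = √(8² + 1² + (-8)²) = √129 ≈ 11.36
cos θ = (u·v)/(|u||v|) = 16/(3.162·11.36) ≈ 0.4455
θ = arccos(0.4455) ≈ 63.55°

63.55°


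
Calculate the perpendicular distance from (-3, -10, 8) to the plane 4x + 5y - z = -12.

distance = |a·x₀ + b·y₀ + c·z₀ - d| / √(a² + b² + c²)
  = |4·(-3) + 5·(-10) + (-1)·8 - (-12)| / √(4² + 5² + (-1)²)
  = |-12 - 50 - 8 + 12| / √(16 + 25 + 1)
  = |-58| / √42
  = 58 / 6.481
  ≈ 8.95

8.95


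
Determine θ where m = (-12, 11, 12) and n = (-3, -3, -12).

m·n = (-12)·(-3) + 11·(-3) + 12·(-12) = 36 - 33 - 144 = -141
|m| = √((-12)² + 11² + 12²) = √409 ≈ 20.22
|n| = √((-3)² + (-3)² + (-12)²) = √162 ≈ 12.73
cos θ = (m·n)/(|m||n|) = -141/(20.22·12.73) ≈ -0.5478
θ = arccos(-0.5478) ≈ 123.2°

123.2°


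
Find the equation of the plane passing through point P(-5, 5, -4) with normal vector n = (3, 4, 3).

The plane through P with normal n = (a, b, c) satisfies n·(r - P) = 0,
i.e. ax + by + cz = a·x₀ + b·y₀ + c·z₀.
d = 3·(-5) + 4·5 + 3·(-4)
  = -15 + 20 - 12
  = -7
Equation: 3x + 4y + 3z = -7

3x + 4y + 3z = -7


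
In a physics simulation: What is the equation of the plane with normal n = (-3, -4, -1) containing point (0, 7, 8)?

The plane through P with normal n = (a, b, c) satisfies n·(r - P) = 0,
i.e. ax + by + cz = a·x₀ + b·y₀ + c·z₀.
d = (-3)·0 + (-4)·7 + (-1)·8
  = 0 - 28 - 8
  = -36
Equation: -3x - 4y - z = -36

-3x - 4y - z = -36


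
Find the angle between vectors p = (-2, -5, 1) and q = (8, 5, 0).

p·q = (-2)·8 + (-5)·5 + 1·0 = -16 - 25 + 0 = -41
|p| = √((-2)² + (-5)² + 1²) = √30 ≈ 5.477
|q| = √(8² + 5² + 0²) = √89 ≈ 9.434
cos θ = (p·q)/(|p||q|) = -41/(5.477·9.434) ≈ -0.7935
θ = arccos(-0.7935) ≈ 142.5°

142.5°


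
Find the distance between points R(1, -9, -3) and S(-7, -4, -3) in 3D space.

d = √[(x₂-x₁)² + (y₂-y₁)² + (z₂-z₁)²]
  = √[(-8)² + 5² + 0²]
  = √[64 + 25 + 0]
  = √89
  ≈ 9.434

9.434


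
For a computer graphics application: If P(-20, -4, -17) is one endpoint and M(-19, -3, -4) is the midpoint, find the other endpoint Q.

Q = 2M - P
  = (2·(-19) - (-20), 2·(-3) - (-4), 2·(-4) - (-17))
  = (-38 + 20, -6 + 4, -8 + 17)
  = (-18, -2, 9)

(-18, -2, 9)


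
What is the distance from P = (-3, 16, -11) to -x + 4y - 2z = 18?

distance = |a·x₀ + b·y₀ + c·z₀ - d| / √(a² + b² + c²)
  = |(-1)·(-3) + 4·16 + (-2)·(-11) - 18| / √((-1)² + 4² + (-2)²)
  = |3 + 64 + 22 - 18| / √(1 + 16 + 4)
  = |71| / √21
  = 71 / 4.583
  ≈ 15.49

15.49


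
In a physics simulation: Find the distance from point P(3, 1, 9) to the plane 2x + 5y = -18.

distance = |a·x₀ + b·y₀ + c·z₀ - d| / √(a² + b² + c²)
  = |2·3 + 5·1 + 0·9 - (-18)| / √(2² + 5² + 0²)
  = |6 + 5 + 0 + 18| / √(4 + 25 + 0)
  = |29| / √29
  = 29 / 5.385
  ≈ 5.385

5.385


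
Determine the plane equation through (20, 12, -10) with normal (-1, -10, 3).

The plane through P with normal n = (a, b, c) satisfies n·(r - P) = 0,
i.e. ax + by + cz = a·x₀ + b·y₀ + c·z₀.
d = (-1)·20 + (-10)·12 + 3·(-10)
  = -20 - 120 - 30
  = -170
Equation: -x - 10y + 3z = -170

-x - 10y + 3z = -170


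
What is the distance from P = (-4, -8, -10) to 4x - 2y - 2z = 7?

distance = |a·x₀ + b·y₀ + c·z₀ - d| / √(a² + b² + c²)
  = |4·(-4) + (-2)·(-8) + (-2)·(-10) - 7| / √(4² + (-2)² + (-2)²)
  = |-16 + 16 + 20 - 7| / √(16 + 4 + 4)
  = |13| / √24
  = 13 / 4.899
  ≈ 2.654

2.654


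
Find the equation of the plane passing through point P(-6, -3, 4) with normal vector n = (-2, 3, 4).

The plane through P with normal n = (a, b, c) satisfies n·(r - P) = 0,
i.e. ax + by + cz = a·x₀ + b·y₀ + c·z₀.
d = (-2)·(-6) + 3·(-3) + 4·4
  = 12 - 9 + 16
  = 19
Equation: -2x + 3y + 4z = 19

-2x + 3y + 4z = 19


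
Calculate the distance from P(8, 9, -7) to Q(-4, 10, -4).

d = √[(x₂-x₁)² + (y₂-y₁)² + (z₂-z₁)²]
  = √[(-12)² + 1² + 3²]
  = √[144 + 1 + 9]
  = √154
  ≈ 12.41

12.41


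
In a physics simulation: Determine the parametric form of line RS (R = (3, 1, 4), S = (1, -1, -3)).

Direction vector d = S - R = (1 - 3, -1 - 1, -3 - 4) = (-2, -2, -7)
Parametric form r = R + t·d:
x = 3 - 2t, y = 1 - 2t, z = 4 - 7t

x = 3 - 2t, y = 1 - 2t, z = 4 - 7t


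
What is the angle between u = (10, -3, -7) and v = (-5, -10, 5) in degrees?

u·v = 10·(-5) + (-3)·(-10) + (-7)·5 = -50 + 30 - 35 = -55
|u| = √(10² + (-3)² + (-7)²) = √158 ≈ 12.57
|v| = √((-5)² + (-10)² + 5²) = √150 ≈ 12.25
cos θ = (u·v)/(|u||v|) = -55/(12.57·12.25) ≈ -0.3573
θ = arccos(-0.3573) ≈ 110.9°

110.9°


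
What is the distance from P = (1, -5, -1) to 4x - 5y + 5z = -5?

distance = |a·x₀ + b·y₀ + c·z₀ - d| / √(a² + b² + c²)
  = |4·1 + (-5)·(-5) + 5·(-1) - (-5)| / √(4² + (-5)² + 5²)
  = |4 + 25 - 5 + 5| / √(16 + 25 + 25)
  = |29| / √66
  = 29 / 8.124
  ≈ 3.57

3.57


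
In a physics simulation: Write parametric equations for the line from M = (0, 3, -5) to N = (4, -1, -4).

Direction vector d = N - M = (4 + 0, -1 - 3, -4 + 5) = (4, -4, 1)
Parametric form r = M + t·d:
x = 0 + 4t, y = 3 - 4t, z = -5 + t

x = 0 + 4t, y = 3 - 4t, z = -5 + t


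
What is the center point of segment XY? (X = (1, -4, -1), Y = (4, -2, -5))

M = ((x₁+x₂)/2, (y₁+y₂)/2, (z₁+z₂)/2)
  = ((1 + 4)/2, (-4 - 2)/2, (-1 - 5)/2)
  = (5/2, -6/2, -6/2)
  = (2.5, -3, -3)

(2.5, -3, -3)


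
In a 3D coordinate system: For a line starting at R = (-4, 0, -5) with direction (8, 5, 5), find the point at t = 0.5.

P(t) = R + t·d
  = (-4 + 8·0.5, 0 + 5·0.5, -5 + 5·0.5)
  = (-4 + 4, 0 + 2.5, -5 + 2.5)
  = (0, 2.5, -2.5)

(0, 2.5, -2.5)


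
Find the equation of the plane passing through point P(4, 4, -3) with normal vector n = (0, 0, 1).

The plane through P with normal n = (a, b, c) satisfies n·(r - P) = 0,
i.e. ax + by + cz = a·x₀ + b·y₀ + c·z₀.
d = 0·4 + 0·4 + 1·(-3)
  = 0 + 0 - 3
  = -3
Equation: z = -3

z = -3


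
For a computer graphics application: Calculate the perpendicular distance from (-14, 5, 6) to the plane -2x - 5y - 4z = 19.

distance = |a·x₀ + b·y₀ + c·z₀ - d| / √(a² + b² + c²)
  = |(-2)·(-14) + (-5)·5 + (-4)·6 - 19| / √((-2)² + (-5)² + (-4)²)
  = |28 - 25 - 24 - 19| / √(4 + 25 + 16)
  = |-40| / √45
  = 40 / 6.708
  ≈ 5.963

5.963


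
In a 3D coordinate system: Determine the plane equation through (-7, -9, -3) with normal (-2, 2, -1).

The plane through P with normal n = (a, b, c) satisfies n·(r - P) = 0,
i.e. ax + by + cz = a·x₀ + b·y₀ + c·z₀.
d = (-2)·(-7) + 2·(-9) + (-1)·(-3)
  = 14 - 18 + 3
  = -1
Equation: -2x + 2y - z = -1

-2x + 2y - z = -1


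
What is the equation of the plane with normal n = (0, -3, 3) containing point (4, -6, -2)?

The plane through P with normal n = (a, b, c) satisfies n·(r - P) = 0,
i.e. ax + by + cz = a·x₀ + b·y₀ + c·z₀.
d = 0·4 + (-3)·(-6) + 3·(-2)
  = 0 + 18 - 6
  = 12
Equation: -3y + 3z = 12

-3y + 3z = 12


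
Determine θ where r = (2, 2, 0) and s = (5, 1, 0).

r·s = 2·5 + 2·1 + 0·0 = 10 + 2 + 0 = 12
|r| = √(2² + 2² + 0²) = √8 ≈ 2.828
|s| = √(5² + 1² + 0²) = √26 ≈ 5.099
cos θ = (r·s)/(|r||s|) = 12/(2.828·5.099) ≈ 0.8321
θ = arccos(0.8321) ≈ 33.69°

33.69°


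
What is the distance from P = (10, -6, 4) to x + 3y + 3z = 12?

distance = |a·x₀ + b·y₀ + c·z₀ - d| / √(a² + b² + c²)
  = |1·10 + 3·(-6) + 3·4 - 12| / √(1² + 3² + 3²)
  = |10 - 18 + 12 - 12| / √(1 + 9 + 9)
  = |-8| / √19
  = 8 / 4.359
  ≈ 1.835

1.835


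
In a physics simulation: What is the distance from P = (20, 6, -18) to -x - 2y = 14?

distance = |a·x₀ + b·y₀ + c·z₀ - d| / √(a² + b² + c²)
  = |(-1)·20 + (-2)·6 + 0·(-18) - 14| / √((-1)² + (-2)² + 0²)
  = |-20 - 12 + 0 - 14| / √(1 + 4 + 0)
  = |-46| / √5
  = 46 / 2.236
  ≈ 20.57

20.57


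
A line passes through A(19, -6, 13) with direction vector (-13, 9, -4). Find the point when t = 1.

P(t) = A + t·d
  = (19 + (-13)·1, -6 + 9·1, 13 + (-4)·1)
  = (19 - 13, -6 + 9, 13 - 4)
  = (6, 3, 9)

(6, 3, 9)


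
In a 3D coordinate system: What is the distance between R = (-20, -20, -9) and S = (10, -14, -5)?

d = √[(x₂-x₁)² + (y₂-y₁)² + (z₂-z₁)²]
  = √[30² + 6² + 4²]
  = √[900 + 36 + 16]
  = √952
  ≈ 30.85

30.85


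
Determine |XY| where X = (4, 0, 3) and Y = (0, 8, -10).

d = √[(x₂-x₁)² + (y₂-y₁)² + (z₂-z₁)²]
  = √[(-4)² + 8² + (-13)²]
  = √[16 + 64 + 169]
  = √249
  ≈ 15.78

15.78


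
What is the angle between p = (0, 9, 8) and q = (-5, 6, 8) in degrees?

p·q = 0·(-5) + 9·6 + 8·8 = 0 + 54 + 64 = 118
|p| = √(0² + 9² + 8²) = √145 ≈ 12.04
|q| = √((-5)² + 6² + 8²) = √125 ≈ 11.18
cos θ = (p·q)/(|p||q|) = 118/(12.04·11.18) ≈ 0.8765
θ = arccos(0.8765) ≈ 28.78°

28.78°


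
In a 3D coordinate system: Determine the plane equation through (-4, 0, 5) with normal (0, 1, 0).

The plane through P with normal n = (a, b, c) satisfies n·(r - P) = 0,
i.e. ax + by + cz = a·x₀ + b·y₀ + c·z₀.
d = 0·(-4) + 1·0 + 0·5
  = 0 + 0 + 0
  = 0
Equation: y = 0

y = 0


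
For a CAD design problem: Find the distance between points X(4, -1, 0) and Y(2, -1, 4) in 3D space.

d = √[(x₂-x₁)² + (y₂-y₁)² + (z₂-z₁)²]
  = √[(-2)² + 0² + 4²]
  = √[4 + 0 + 16]
  = √20
  ≈ 4.472

4.472


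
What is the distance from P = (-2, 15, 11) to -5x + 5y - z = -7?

distance = |a·x₀ + b·y₀ + c·z₀ - d| / √(a² + b² + c²)
  = |(-5)·(-2) + 5·15 + (-1)·11 - (-7)| / √((-5)² + 5² + (-1)²)
  = |10 + 75 - 11 + 7| / √(25 + 25 + 1)
  = |81| / √51
  = 81 / 7.141
  ≈ 11.34

11.34


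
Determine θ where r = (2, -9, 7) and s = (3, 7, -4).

r·s = 2·3 + (-9)·7 + 7·(-4) = 6 - 63 - 28 = -85
|r| = √(2² + (-9)² + 7²) = √134 ≈ 11.58
|s| = √(3² + 7² + (-4)²) = √74 ≈ 8.602
cos θ = (r·s)/(|r||s|) = -85/(11.58·8.602) ≈ -0.8536
θ = arccos(-0.8536) ≈ 148.6°

148.6°


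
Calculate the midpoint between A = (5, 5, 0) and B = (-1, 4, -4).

M = ((x₁+x₂)/2, (y₁+y₂)/2, (z₁+z₂)/2)
  = ((5 - 1)/2, (5 + 4)/2, (0 - 4)/2)
  = (4/2, 9/2, -4/2)
  = (2, 4.5, -2)

(2, 4.5, -2)


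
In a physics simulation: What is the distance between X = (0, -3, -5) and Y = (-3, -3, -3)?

d = √[(x₂-x₁)² + (y₂-y₁)² + (z₂-z₁)²]
  = √[(-3)² + 0² + 2²]
  = √[9 + 0 + 4]
  = √13
  ≈ 3.606

3.606


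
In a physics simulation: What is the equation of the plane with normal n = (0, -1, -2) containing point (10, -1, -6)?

The plane through P with normal n = (a, b, c) satisfies n·(r - P) = 0,
i.e. ax + by + cz = a·x₀ + b·y₀ + c·z₀.
d = 0·10 + (-1)·(-1) + (-2)·(-6)
  = 0 + 1 + 12
  = 13
Equation: -y - 2z = 13

-y - 2z = 13


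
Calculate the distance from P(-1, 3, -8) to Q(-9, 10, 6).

d = √[(x₂-x₁)² + (y₂-y₁)² + (z₂-z₁)²]
  = √[(-8)² + 7² + 14²]
  = √[64 + 49 + 196]
  = √309
  ≈ 17.58

17.58


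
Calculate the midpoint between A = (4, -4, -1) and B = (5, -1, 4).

M = ((x₁+x₂)/2, (y₁+y₂)/2, (z₁+z₂)/2)
  = ((4 + 5)/2, (-4 - 1)/2, (-1 + 4)/2)
  = (9/2, -5/2, 3/2)
  = (4.5, -2.5, 1.5)

(4.5, -2.5, 1.5)
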